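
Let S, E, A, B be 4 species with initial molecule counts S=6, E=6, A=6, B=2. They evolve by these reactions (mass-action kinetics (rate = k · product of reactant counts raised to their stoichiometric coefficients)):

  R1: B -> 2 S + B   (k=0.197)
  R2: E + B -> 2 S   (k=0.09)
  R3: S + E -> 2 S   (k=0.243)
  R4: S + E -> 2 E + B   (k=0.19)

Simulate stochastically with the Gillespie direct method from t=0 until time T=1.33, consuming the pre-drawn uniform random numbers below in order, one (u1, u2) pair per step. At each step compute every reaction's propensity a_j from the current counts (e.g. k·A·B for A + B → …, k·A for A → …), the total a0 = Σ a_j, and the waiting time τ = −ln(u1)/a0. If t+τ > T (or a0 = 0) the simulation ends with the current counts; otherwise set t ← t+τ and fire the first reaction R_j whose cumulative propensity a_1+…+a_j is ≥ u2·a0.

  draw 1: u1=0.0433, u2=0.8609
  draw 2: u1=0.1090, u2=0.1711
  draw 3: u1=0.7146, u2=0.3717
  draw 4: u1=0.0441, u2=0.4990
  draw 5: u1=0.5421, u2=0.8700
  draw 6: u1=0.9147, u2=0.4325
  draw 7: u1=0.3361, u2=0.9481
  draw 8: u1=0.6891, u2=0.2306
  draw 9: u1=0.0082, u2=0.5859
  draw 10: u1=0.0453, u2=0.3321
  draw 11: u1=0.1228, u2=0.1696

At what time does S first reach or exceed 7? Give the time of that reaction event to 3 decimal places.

Threshold first reached at t = 0.329

t=0.000: S=6 E=6 A=6 B=2
Draw 1: a1=0.394, a2=1.080, a3=8.748, a4=6.840, a0=17.062; τ=−ln(0.0433)/17.062=0.184 → t=0.184; u2·a0=0.8609·17.062=14.689; a1+…+a3=10.222 < 14.689 ≤ a1+…+a4=17.062 → R4 fires; S=5 E=7 A=6 B=3
Draw 2: a1=0.591, a2=1.890, a3=8.505, a4=6.650, a0=17.636; τ=−ln(0.1090)/17.636=0.126 → t=0.310; u2·a0=0.1711·17.636=3.018; a1+a2=2.481 < 3.018 ≤ a1+…+a3=10.986 → R3 fires; S=6 E=6 A=6 B=3
Draw 3: a1=0.591, a2=1.620, a3=8.748, a4=6.840, a0=17.799; τ=−ln(0.7146)/17.799=0.019 → t=0.329; u2·a0=0.3717·17.799=6.616; a1+a2=2.211 < 6.616 ≤ a1+…+a3=10.959 → R3 fires; S=7 E=5 A=6 B=3
Draw 4: a1=0.591, a2=1.350, a3=8.505, a4=6.650, a0=17.096; τ=−ln(0.0441)/17.096=0.183 → t=0.511; u2·a0=0.4990·17.096=8.531; a1+a2=1.941 < 8.531 ≤ a1+…+a3=10.446 → R3 fires; S=8 E=4 A=6 B=3
Draw 5: a1=0.591, a2=1.080, a3=7.776, a4=6.080, a0=15.527; τ=−ln(0.5421)/15.527=0.039 → t=0.551; u2·a0=0.8700·15.527=13.508; a1+…+a3=9.447 < 13.508 ≤ a1+…+a4=15.527 → R4 fires; S=7 E=5 A=6 B=4
Draw 6: a1=0.788, a2=1.800, a3=8.505, a4=6.650, a0=17.743; τ=−ln(0.9147)/17.743=0.005 → t=0.556; u2·a0=0.4325·17.743=7.674; a1+a2=2.588 < 7.674 ≤ a1+…+a3=11.093 → R3 fires; S=8 E=4 A=6 B=4
Draw 7: a1=0.788, a2=1.440, a3=7.776, a4=6.080, a0=16.084; τ=−ln(0.3361)/16.084=0.068 → t=0.623; u2·a0=0.9481·16.084=15.249; a1+…+a3=10.004 < 15.249 ≤ a1+…+a4=16.084 → R4 fires; S=7 E=5 A=6 B=5
Draw 8: a1=0.985, a2=2.250, a3=8.505, a4=6.650, a0=18.390; τ=−ln(0.6891)/18.390=0.020 → t=0.644; u2·a0=0.2306·18.390=4.241; a1+a2=3.235 < 4.241 ≤ a1+…+a3=11.740 → R3 fires; S=8 E=4 A=6 B=5
Draw 9: a1=0.985, a2=1.800, a3=7.776, a4=6.080, a0=16.641; τ=−ln(0.0082)/16.641=0.289 → t=0.932; u2·a0=0.5859·16.641=9.750; a1+a2=2.785 < 9.750 ≤ a1+…+a3=10.561 → R3 fires; S=9 E=3 A=6 B=5
Draw 10: a1=0.985, a2=1.350, a3=6.561, a4=5.130, a0=14.026; τ=−ln(0.0453)/14.026=0.221 → t=1.153; u2·a0=0.3321·14.026=4.658; a1+a2=2.335 < 4.658 ≤ a1+…+a3=8.896 → R3 fires; S=10 E=2 A=6 B=5
Draw 11: a1=0.985, a2=0.900, a3=4.860, a4=3.800, a0=10.545; τ=−ln(0.1228)/10.545=0.199 → t=1.352 > T=1.33: stop.
S first becomes ≥ 7 when it reaches 7 at the event at t=0.329.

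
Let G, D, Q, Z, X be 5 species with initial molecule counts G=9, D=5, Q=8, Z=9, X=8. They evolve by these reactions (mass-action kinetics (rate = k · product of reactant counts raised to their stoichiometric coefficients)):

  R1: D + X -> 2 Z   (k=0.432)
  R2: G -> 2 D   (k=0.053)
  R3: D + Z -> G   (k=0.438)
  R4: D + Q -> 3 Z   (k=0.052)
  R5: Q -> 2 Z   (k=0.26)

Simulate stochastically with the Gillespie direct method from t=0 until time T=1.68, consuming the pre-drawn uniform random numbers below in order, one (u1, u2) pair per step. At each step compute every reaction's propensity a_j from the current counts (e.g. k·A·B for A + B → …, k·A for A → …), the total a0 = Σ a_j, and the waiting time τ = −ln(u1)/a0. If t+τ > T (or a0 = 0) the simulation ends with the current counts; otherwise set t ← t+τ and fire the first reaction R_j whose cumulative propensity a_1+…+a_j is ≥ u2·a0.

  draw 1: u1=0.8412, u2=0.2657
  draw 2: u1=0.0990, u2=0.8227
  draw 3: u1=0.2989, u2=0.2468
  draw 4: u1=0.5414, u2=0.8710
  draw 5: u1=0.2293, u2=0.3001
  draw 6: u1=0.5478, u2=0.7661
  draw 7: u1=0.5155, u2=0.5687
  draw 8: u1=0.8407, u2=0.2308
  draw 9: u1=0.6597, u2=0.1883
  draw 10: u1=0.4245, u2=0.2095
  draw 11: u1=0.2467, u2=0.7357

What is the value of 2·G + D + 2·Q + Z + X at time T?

Value at T = 56

Check how each reaction changes W = 2·G + D + 2·Q + Z + X (weight of products minus weight of reactants):
R1: D + X -> 2 Z: (1·2) − (1·1 + 1·1) = 2 − 2 = 0
R2: G -> 2 D: (1·2) − (2·1) = 2 − 2 = 0
R3: D + Z -> G: (2·1) − (1·1 + 1·1) = 2 − 2 = 0
R4: D + Q -> 3 Z: (1·3) − (1·1 + 2·1) = 3 − 3 = 0
R5: Q -> 2 Z: (1·2) − (2·1) = 2 − 2 = 0
Every reaction leaves W unchanged, so W is conserved and no simulation is needed: W(T) = W(0) = 2·9 + 5 + 2·8 + 9 + 8 = 56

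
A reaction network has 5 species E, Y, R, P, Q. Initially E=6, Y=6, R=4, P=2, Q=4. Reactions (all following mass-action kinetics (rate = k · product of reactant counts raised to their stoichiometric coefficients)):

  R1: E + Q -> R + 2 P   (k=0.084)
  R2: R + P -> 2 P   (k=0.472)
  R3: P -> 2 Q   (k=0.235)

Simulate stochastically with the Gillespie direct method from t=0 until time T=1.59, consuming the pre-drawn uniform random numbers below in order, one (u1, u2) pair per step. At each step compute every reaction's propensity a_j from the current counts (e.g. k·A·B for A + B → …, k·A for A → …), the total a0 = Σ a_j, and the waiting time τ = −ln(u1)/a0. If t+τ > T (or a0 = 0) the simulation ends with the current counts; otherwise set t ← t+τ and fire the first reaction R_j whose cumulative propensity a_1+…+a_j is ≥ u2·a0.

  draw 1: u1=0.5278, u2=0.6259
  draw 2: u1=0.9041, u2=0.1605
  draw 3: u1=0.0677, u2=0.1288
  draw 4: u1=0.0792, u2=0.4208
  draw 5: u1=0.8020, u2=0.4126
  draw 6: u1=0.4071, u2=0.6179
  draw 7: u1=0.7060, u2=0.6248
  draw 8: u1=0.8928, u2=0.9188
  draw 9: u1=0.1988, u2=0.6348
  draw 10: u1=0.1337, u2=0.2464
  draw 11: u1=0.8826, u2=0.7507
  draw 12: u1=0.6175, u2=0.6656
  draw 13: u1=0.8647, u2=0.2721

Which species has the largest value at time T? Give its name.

Dominant species at T: Q

t=0.000: E=6 Y=6 R=4 P=2 Q=4
Draw 1: a1=2.016, a2=3.776, a3=0.470, a0=6.262; τ=−ln(0.5278)/6.262=0.102 → t=0.102; u2·a0=0.6259·6.262=3.919; a1=2.016 < 3.919 ≤ a1+a2=5.792 → R2 fires; E=6 Y=6 R=3 P=3 Q=4
Draw 2: a1=2.016, a2=4.248, a3=0.705, a0=6.969; τ=−ln(0.9041)/6.969=0.014 → t=0.117; u2·a0=0.1605·6.969=1.119 ≤ a1=2.016 → R1 fires; E=5 Y=6 R=4 P=5 Q=3
Draw 3: a1=1.260, a2=9.440, a3=1.175, a0=11.875; τ=−ln(0.0677)/11.875=0.227 → t=0.343; u2·a0=0.1288·11.875=1.530; a1=1.260 < 1.530 ≤ a1+a2=10.700 → R2 fires; E=5 Y=6 R=3 P=6 Q=3
Draw 4: a1=1.260, a2=8.496, a3=1.410, a0=11.166; τ=−ln(0.0792)/11.166=0.227 → t=0.570; u2·a0=0.4208·11.166=4.699; a1=1.260 < 4.699 ≤ a1+a2=9.756 → R2 fires; E=5 Y=6 R=2 P=7 Q=3
Draw 5: a1=1.260, a2=6.608, a3=1.645, a0=9.513; τ=−ln(0.8020)/9.513=0.023 → t=0.594; u2·a0=0.4126·9.513=3.925; a1=1.260 < 3.925 ≤ a1+a2=7.868 → R2 fires; E=5 Y=6 R=1 P=8 Q=3
Draw 6: a1=1.260, a2=3.776, a3=1.880, a0=6.916; τ=−ln(0.4071)/6.916=0.130 → t=0.724; u2·a0=0.6179·6.916=4.273; a1=1.260 < 4.273 ≤ a1+a2=5.036 → R2 fires; E=5 Y=6 R=0 P=9 Q=3
Draw 7: a1=1.260, a2=0.000, a3=2.115, a0=3.375; τ=−ln(0.7060)/3.375=0.103 → t=0.827; u2·a0=0.6248·3.375=2.109; a1+a2=1.260 < 2.109 ≤ a1+…+a3=3.375 → R3 fires; E=5 Y=6 R=0 P=8 Q=5
Draw 8: a1=2.100, a2=0.000, a3=1.880, a0=3.980; τ=−ln(0.8928)/3.980=0.028 → t=0.855; u2·a0=0.9188·3.980=3.657; a1+a2=2.100 < 3.657 ≤ a1+…+a3=3.980 → R3 fires; E=5 Y=6 R=0 P=7 Q=7
Draw 9: a1=2.940, a2=0.000, a3=1.645, a0=4.585; τ=−ln(0.1988)/4.585=0.352 → t=1.207; u2·a0=0.6348·4.585=2.911 ≤ a1=2.940 → R1 fires; E=4 Y=6 R=1 P=9 Q=6
Draw 10: a1=2.016, a2=4.248, a3=2.115, a0=8.379; τ=−ln(0.1337)/8.379=0.240 → t=1.448; u2·a0=0.2464·8.379=2.065; a1=2.016 < 2.065 ≤ a1+a2=6.264 → R2 fires; E=4 Y=6 R=0 P=10 Q=6
Draw 11: a1=2.016, a2=0.000, a3=2.350, a0=4.366; τ=−ln(0.8826)/4.366=0.029 → t=1.476; u2·a0=0.7507·4.366=3.278; a1+a2=2.016 < 3.278 ≤ a1+…+a3=4.366 → R3 fires; E=4 Y=6 R=0 P=9 Q=8
Draw 12: a1=2.688, a2=0.000, a3=2.115, a0=4.803; τ=−ln(0.6175)/4.803=0.100 → t=1.577; u2·a0=0.6656·4.803=3.197; a1+a2=2.688 < 3.197 ≤ a1+…+a3=4.803 → R3 fires; E=4 Y=6 R=0 P=8 Q=10
Draw 13: a1=3.360, a2=0.000, a3=1.880, a0=5.240; τ=−ln(0.8647)/5.240=0.028 → t=1.604 > T=1.59: stop.
At T=1.59: E=4 Y=6 R=0 P=8 Q=10; the largest is Q.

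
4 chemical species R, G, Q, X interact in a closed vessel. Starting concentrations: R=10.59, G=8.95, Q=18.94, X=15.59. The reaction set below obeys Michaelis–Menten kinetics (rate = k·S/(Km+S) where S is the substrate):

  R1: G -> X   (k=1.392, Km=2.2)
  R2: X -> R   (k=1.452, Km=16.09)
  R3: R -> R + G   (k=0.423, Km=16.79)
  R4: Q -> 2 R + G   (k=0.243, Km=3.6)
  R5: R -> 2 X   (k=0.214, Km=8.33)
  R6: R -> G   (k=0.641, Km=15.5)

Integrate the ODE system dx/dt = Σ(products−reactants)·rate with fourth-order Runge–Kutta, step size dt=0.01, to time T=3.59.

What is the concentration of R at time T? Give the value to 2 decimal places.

R at T = 13.25

RK4 with dt=0.01: 359 steps to T=3.59. Trajectory (selected grid times):
t=0.00: R=10.59 G=8.95 Q=18.94 X=15.59
t=0.40: R=10.89 G=8.76 Q=18.86 X=15.85
t=0.80: R=11.18 G=8.57 Q=18.78 X=16.10
t=1.20: R=11.48 G=8.38 Q=18.70 X=16.35
t=1.60: R=11.78 G=8.20 Q=18.61 X=16.59
t=1.99: R=12.07 G=8.03 Q=18.53 X=16.83
t=2.39: R=12.36 G=7.86 Q=18.45 X=17.07
t=2.79: R=12.66 G=7.70 Q=18.37 X=17.31
t=3.19: R=12.96 G=7.54 Q=18.29 X=17.54
t=3.59: R=13.25 G=7.38 Q=18.21 X=17.77
Read off R at T=3.59: 13.25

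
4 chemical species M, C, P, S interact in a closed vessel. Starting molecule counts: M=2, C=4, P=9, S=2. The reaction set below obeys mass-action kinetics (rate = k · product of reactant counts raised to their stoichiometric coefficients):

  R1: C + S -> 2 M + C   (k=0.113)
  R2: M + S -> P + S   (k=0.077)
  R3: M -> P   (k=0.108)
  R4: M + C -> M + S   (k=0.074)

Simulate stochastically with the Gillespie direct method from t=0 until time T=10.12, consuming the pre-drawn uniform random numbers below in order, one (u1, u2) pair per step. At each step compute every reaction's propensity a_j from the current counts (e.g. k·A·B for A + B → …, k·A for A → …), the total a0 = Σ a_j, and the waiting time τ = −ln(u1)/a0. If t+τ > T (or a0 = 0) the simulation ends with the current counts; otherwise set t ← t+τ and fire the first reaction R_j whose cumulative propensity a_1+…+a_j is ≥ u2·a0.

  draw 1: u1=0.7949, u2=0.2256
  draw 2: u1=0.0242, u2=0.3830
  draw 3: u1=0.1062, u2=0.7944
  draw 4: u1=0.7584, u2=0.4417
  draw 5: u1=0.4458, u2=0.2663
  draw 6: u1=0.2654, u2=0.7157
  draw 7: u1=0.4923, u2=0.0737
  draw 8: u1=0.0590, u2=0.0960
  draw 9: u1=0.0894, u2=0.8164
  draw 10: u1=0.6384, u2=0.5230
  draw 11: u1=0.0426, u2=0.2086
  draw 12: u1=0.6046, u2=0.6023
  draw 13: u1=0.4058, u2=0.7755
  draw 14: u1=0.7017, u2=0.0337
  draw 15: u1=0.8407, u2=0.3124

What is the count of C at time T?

t=0.000: M=2 C=4 P=9 S=2
Draw 1: a1=0.904, a2=0.308, a3=0.216, a4=0.592, a0=2.020; τ=−ln(0.7949)/2.020=0.114 → t=0.114; u2·a0=0.2256·2.020=0.456 ≤ a1=0.904 → R1 fires; M=4 C=4 P=9 S=1
Draw 2: a1=0.452, a2=0.308, a3=0.432, a4=1.184, a0=2.376; τ=−ln(0.0242)/2.376=1.566 → t=1.680; u2·a0=0.3830·2.376=0.910; a1+a2=0.760 < 0.910 ≤ a1+…+a3=1.192 → R3 fires; M=3 C=4 P=10 S=1
Draw 3: a1=0.452, a2=0.231, a3=0.324, a4=0.888, a0=1.895; τ=−ln(0.1062)/1.895=1.183 → t=2.863; u2·a0=0.7944·1.895=1.505; a1+…+a3=1.007 < 1.505 ≤ a1+…+a4=1.895 → R4 fires; M=3 C=3 P=10 S=2
Draw 4: a1=0.678, a2=0.462, a3=0.324, a4=0.666, a0=2.130; τ=−ln(0.7584)/2.130=0.130 → t=2.993; u2·a0=0.4417·2.130=0.941; a1=0.678 < 0.941 ≤ a1+a2=1.140 → R2 fires; M=2 C=3 P=11 S=2
Draw 5: a1=0.678, a2=0.308, a3=0.216, a4=0.444, a0=1.646; τ=−ln(0.4458)/1.646=0.491 → t=3.484; u2·a0=0.2663·1.646=0.438 ≤ a1=0.678 → R1 fires; M=4 C=3 P=11 S=1
Draw 6: a1=0.339, a2=0.308, a3=0.432, a4=0.888, a0=1.967; τ=−ln(0.2654)/1.967=0.674 → t=4.158; u2·a0=0.7157·1.967=1.408; a1+…+a3=1.079 < 1.408 ≤ a1+…+a4=1.967 → R4 fires; M=4 C=2 P=11 S=2
Draw 7: a1=0.452, a2=0.616, a3=0.432, a4=0.592, a0=2.092; τ=−ln(0.4923)/2.092=0.339 → t=4.497; u2·a0=0.0737·2.092=0.154 ≤ a1=0.452 → R1 fires; M=6 C=2 P=11 S=1
Draw 8: a1=0.226, a2=0.462, a3=0.648, a4=0.888, a0=2.224; τ=−ln(0.0590)/2.224=1.273 → t=5.770; u2·a0=0.0960·2.224=0.214 ≤ a1=0.226 → R1 fires; M=8 C=2 P=11 S=0
Draw 9: a1=0.000, a2=0.000, a3=0.864, a4=1.184, a0=2.048; τ=−ln(0.0894)/2.048=1.179 → t=6.949; u2·a0=0.8164·2.048=1.672; a1+…+a3=0.864 < 1.672 ≤ a1+…+a4=2.048 → R4 fires; M=8 C=1 P=11 S=1
Draw 10: a1=0.113, a2=0.616, a3=0.864, a4=0.592, a0=2.185; τ=−ln(0.6384)/2.185=0.205 → t=7.154; u2·a0=0.5230·2.185=1.143; a1+a2=0.729 < 1.143 ≤ a1+…+a3=1.593 → R3 fires; M=7 C=1 P=12 S=1
Draw 11: a1=0.113, a2=0.539, a3=0.756, a4=0.518, a0=1.926; τ=−ln(0.0426)/1.926=1.639 → t=8.793; u2·a0=0.2086·1.926=0.402; a1=0.113 < 0.402 ≤ a1+a2=0.652 → R2 fires; M=6 C=1 P=13 S=1
Draw 12: a1=0.113, a2=0.462, a3=0.648, a4=0.444, a0=1.667; τ=−ln(0.6046)/1.667=0.302 → t=9.094; u2·a0=0.6023·1.667=1.004; a1+a2=0.575 < 1.004 ≤ a1+…+a3=1.223 → R3 fires; M=5 C=1 P=14 S=1
Draw 13: a1=0.113, a2=0.385, a3=0.540, a4=0.370, a0=1.408; τ=−ln(0.4058)/1.408=0.641 → t=9.735; u2·a0=0.7755·1.408=1.092; a1+…+a3=1.038 < 1.092 ≤ a1+…+a4=1.408 → R4 fires; M=5 C=0 P=14 S=2
Draw 14: a1=0.000, a2=0.770, a3=0.540, a4=0.000, a0=1.310; τ=−ln(0.7017)/1.310=0.270 → t=10.005; u2·a0=0.0337·1.310=0.044; a1=0.000 < 0.044 ≤ a1+a2=0.770 → R2 fires; M=4 C=0 P=15 S=2
Draw 15: a1=0.000, a2=0.616, a3=0.432, a4=0.000, a0=1.048; τ=−ln(0.8407)/1.048=0.166 → t=10.171 > T=10.12: stop.
Read off C at T=10.12: 0

C at T = 0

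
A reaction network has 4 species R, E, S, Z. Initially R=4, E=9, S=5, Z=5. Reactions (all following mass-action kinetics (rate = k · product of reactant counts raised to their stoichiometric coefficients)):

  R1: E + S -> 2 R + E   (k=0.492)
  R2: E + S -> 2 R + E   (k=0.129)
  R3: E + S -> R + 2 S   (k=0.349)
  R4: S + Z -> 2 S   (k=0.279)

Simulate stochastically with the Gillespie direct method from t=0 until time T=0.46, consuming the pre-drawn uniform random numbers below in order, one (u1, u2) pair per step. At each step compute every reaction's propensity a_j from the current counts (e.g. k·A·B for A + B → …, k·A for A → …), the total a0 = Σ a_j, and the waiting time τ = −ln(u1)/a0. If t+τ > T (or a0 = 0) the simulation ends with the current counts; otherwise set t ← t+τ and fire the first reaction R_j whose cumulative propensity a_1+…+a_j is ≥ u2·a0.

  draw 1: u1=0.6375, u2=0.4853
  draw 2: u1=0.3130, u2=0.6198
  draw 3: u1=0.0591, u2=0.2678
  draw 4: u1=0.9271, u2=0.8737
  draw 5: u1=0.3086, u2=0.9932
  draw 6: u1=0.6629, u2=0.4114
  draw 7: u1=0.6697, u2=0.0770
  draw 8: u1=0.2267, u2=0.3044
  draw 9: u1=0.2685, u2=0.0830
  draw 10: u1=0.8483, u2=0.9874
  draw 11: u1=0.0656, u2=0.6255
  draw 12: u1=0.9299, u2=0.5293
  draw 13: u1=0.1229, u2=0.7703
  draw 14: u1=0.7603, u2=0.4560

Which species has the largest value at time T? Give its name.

Dominant species at T: R

t=0.000: R=4 E=9 S=5 Z=5
Draw 1: a1=22.140, a2=5.805, a3=15.705, a4=6.975, a0=50.625; τ=−ln(0.6375)/50.625=0.009 → t=0.009; u2·a0=0.4853·50.625=24.568; a1=22.140 < 24.568 ≤ a1+a2=27.945 → R2 fires; R=6 E=9 S=4 Z=5
Draw 2: a1=17.712, a2=4.644, a3=12.564, a4=5.580, a0=40.500; τ=−ln(0.3130)/40.500=0.029 → t=0.038; u2·a0=0.6198·40.500=25.102; a1+a2=22.356 < 25.102 ≤ a1+…+a3=34.920 → R3 fires; R=7 E=8 S=5 Z=5
Draw 3: a1=19.680, a2=5.160, a3=13.960, a4=6.975, a0=45.775; τ=−ln(0.0591)/45.775=0.062 → t=0.099; u2·a0=0.2678·45.775=12.259 ≤ a1=19.680 → R1 fires; R=9 E=8 S=4 Z=5
Draw 4: a1=15.744, a2=4.128, a3=11.168, a4=5.580, a0=36.620; τ=−ln(0.9271)/36.620=0.002 → t=0.101; u2·a0=0.8737·36.620=31.995; a1+…+a3=31.040 < 31.995 ≤ a1+…+a4=36.620 → R4 fires; R=9 E=8 S=5 Z=4
Draw 5: a1=19.680, a2=5.160, a3=13.960, a4=5.580, a0=44.380; τ=−ln(0.3086)/44.380=0.026 → t=0.128; u2·a0=0.9932·44.380=44.078; a1+…+a3=38.800 < 44.078 ≤ a1+…+a4=44.380 → R4 fires; R=9 E=8 S=6 Z=3
Draw 6: a1=23.616, a2=6.192, a3=16.752, a4=5.022, a0=51.582; τ=−ln(0.6629)/51.582=0.008 → t=0.136; u2·a0=0.4114·51.582=21.221 ≤ a1=23.616 → R1 fires; R=11 E=8 S=5 Z=3
Draw 7: a1=19.680, a2=5.160, a3=13.960, a4=4.185, a0=42.985; τ=−ln(0.6697)/42.985=0.009 → t=0.145; u2·a0=0.0770·42.985=3.310 ≤ a1=19.680 → R1 fires; R=13 E=8 S=4 Z=3
Draw 8: a1=15.744, a2=4.128, a3=11.168, a4=3.348, a0=34.388; τ=−ln(0.2267)/34.388=0.043 → t=0.188; u2·a0=0.3044·34.388=10.468 ≤ a1=15.744 → R1 fires; R=15 E=8 S=3 Z=3
Draw 9: a1=11.808, a2=3.096, a3=8.376, a4=2.511, a0=25.791; τ=−ln(0.2685)/25.791=0.051 → t=0.239; u2·a0=0.0830·25.791=2.141 ≤ a1=11.808 → R1 fires; R=17 E=8 S=2 Z=3
Draw 10: a1=7.872, a2=2.064, a3=5.584, a4=1.674, a0=17.194; τ=−ln(0.8483)/17.194=0.010 → t=0.249; u2·a0=0.9874·17.194=16.977; a1+…+a3=15.520 < 16.977 ≤ a1+…+a4=17.194 → R4 fires; R=17 E=8 S=3 Z=2
Draw 11: a1=11.808, a2=3.096, a3=8.376, a4=1.674, a0=24.954; τ=−ln(0.0656)/24.954=0.109 → t=0.358; u2·a0=0.6255·24.954=15.609; a1+a2=14.904 < 15.609 ≤ a1+…+a3=23.280 → R3 fires; R=18 E=7 S=4 Z=2
Draw 12: a1=13.776, a2=3.612, a3=9.772, a4=2.232, a0=29.392; τ=−ln(0.9299)/29.392=0.002 → t=0.361; u2·a0=0.5293·29.392=15.557; a1=13.776 < 15.557 ≤ a1+a2=17.388 → R2 fires; R=20 E=7 S=3 Z=2
Draw 13: a1=10.332, a2=2.709, a3=7.329, a4=1.674, a0=22.044; τ=−ln(0.1229)/22.044=0.095 → t=0.456; u2·a0=0.7703·22.044=16.980; a1+a2=13.041 < 16.980 ≤ a1+…+a3=20.370 → R3 fires; R=21 E=6 S=4 Z=2
Draw 14: a1=11.808, a2=3.096, a3=8.376, a4=2.232, a0=25.512; τ=−ln(0.7603)/25.512=0.011 → t=0.466 > T=0.46: stop.
At T=0.46: R=21 E=6 S=4 Z=2; the largest is R.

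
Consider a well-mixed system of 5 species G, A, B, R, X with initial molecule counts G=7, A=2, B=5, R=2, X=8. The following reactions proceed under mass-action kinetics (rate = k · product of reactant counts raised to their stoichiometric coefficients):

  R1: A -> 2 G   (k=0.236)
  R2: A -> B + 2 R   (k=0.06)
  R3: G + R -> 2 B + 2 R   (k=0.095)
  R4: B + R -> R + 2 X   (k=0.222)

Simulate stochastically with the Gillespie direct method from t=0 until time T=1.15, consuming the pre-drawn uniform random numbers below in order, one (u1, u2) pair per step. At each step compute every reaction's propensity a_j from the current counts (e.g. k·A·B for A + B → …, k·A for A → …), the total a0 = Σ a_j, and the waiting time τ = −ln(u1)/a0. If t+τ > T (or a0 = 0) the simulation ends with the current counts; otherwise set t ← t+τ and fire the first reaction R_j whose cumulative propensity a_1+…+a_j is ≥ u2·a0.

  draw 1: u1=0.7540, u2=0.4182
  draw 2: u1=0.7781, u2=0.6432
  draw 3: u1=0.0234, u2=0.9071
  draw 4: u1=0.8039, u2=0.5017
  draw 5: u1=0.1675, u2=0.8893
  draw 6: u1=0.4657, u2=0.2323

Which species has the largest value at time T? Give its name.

t=0.000: G=7 A=2 B=5 R=2 X=8
Draw 1: a1=0.472, a2=0.120, a3=1.330, a4=2.220, a0=4.142; τ=−ln(0.7540)/4.142=0.068 → t=0.068; u2·a0=0.4182·4.142=1.732; a1+a2=0.592 < 1.732 ≤ a1+…+a3=1.922 → R3 fires; G=6 A=2 B=7 R=3 X=8
Draw 2: a1=0.472, a2=0.120, a3=1.710, a4=4.662, a0=6.964; τ=−ln(0.7781)/6.964=0.036 → t=0.104; u2·a0=0.6432·6.964=4.479; a1+…+a3=2.302 < 4.479 ≤ a1+…+a4=6.964 → R4 fires; G=6 A=2 B=6 R=3 X=10
Draw 3: a1=0.472, a2=0.120, a3=1.710, a4=3.996, a0=6.298; τ=−ln(0.0234)/6.298=0.596 → t=0.700; u2·a0=0.9071·6.298=5.713; a1+…+a3=2.302 < 5.713 ≤ a1+…+a4=6.298 → R4 fires; G=6 A=2 B=5 R=3 X=12
Draw 4: a1=0.472, a2=0.120, a3=1.710, a4=3.330, a0=5.632; τ=−ln(0.8039)/5.632=0.039 → t=0.739; u2·a0=0.5017·5.632=2.826; a1+…+a3=2.302 < 2.826 ≤ a1+…+a4=5.632 → R4 fires; G=6 A=2 B=4 R=3 X=14
Draw 5: a1=0.472, a2=0.120, a3=1.710, a4=2.664, a0=4.966; τ=−ln(0.1675)/4.966=0.360 → t=1.099; u2·a0=0.8893·4.966=4.416; a1+…+a3=2.302 < 4.416 ≤ a1+…+a4=4.966 → R4 fires; G=6 A=2 B=3 R=3 X=16
Draw 6: a1=0.472, a2=0.120, a3=1.710, a4=1.998, a0=4.300; τ=−ln(0.4657)/4.300=0.178 → t=1.277 > T=1.15: stop.
At T=1.15: G=6 A=2 B=3 R=3 X=16; the largest is X.

Dominant species at T: X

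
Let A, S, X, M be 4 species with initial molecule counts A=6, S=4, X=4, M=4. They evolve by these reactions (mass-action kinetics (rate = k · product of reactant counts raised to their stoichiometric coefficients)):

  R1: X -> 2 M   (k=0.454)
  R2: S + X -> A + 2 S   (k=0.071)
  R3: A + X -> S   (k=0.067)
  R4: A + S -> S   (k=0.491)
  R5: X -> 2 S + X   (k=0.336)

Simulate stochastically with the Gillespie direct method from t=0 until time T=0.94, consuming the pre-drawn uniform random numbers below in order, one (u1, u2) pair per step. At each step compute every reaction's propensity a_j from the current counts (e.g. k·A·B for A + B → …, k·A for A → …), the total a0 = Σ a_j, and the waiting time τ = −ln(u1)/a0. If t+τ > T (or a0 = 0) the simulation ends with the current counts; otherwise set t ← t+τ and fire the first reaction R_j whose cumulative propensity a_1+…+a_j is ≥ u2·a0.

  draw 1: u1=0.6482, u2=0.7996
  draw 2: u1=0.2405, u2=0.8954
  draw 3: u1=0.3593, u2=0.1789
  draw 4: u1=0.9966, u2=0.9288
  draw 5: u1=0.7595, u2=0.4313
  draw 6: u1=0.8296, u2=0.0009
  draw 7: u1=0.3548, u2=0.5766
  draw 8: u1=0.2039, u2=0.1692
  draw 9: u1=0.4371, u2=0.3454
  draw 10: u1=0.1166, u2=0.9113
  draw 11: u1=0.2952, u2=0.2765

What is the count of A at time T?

t=0.000: A=6 S=4 X=4 M=4
Draw 1: a1=1.816, a2=1.136, a3=1.608, a4=11.784, a5=1.344, a0=17.688; τ=−ln(0.6482)/17.688=0.025 → t=0.025; u2·a0=0.7996·17.688=14.143; a1+…+a3=4.560 < 14.143 ≤ a1+…+a4=16.344 → R4 fires; A=5 S=4 X=4 M=4
Draw 2: a1=1.816, a2=1.136, a3=1.340, a4=9.820, a5=1.344, a0=15.456; τ=−ln(0.2405)/15.456=0.092 → t=0.117; u2·a0=0.8954·15.456=13.839; a1+…+a3=4.292 < 13.839 ≤ a1+…+a4=14.112 → R4 fires; A=4 S=4 X=4 M=4
Draw 3: a1=1.816, a2=1.136, a3=1.072, a4=7.856, a5=1.344, a0=13.224; τ=−ln(0.3593)/13.224=0.077 → t=0.194; u2·a0=0.1789·13.224=2.366; a1=1.816 < 2.366 ≤ a1+a2=2.952 → R2 fires; A=5 S=5 X=3 M=4
Draw 4: a1=1.362, a2=1.065, a3=1.005, a4=12.275, a5=1.008, a0=16.715; τ=−ln(0.9966)/16.715=0.000 → t=0.194; u2·a0=0.9288·16.715=15.525; a1+…+a3=3.432 < 15.525 ≤ a1+…+a4=15.707 → R4 fires; A=4 S=5 X=3 M=4
Draw 5: a1=1.362, a2=1.065, a3=0.804, a4=9.820, a5=1.008, a0=14.059; τ=−ln(0.7595)/14.059=0.020 → t=0.214; u2·a0=0.4313·14.059=6.064; a1+…+a3=3.231 < 6.064 ≤ a1+…+a4=13.051 → R4 fires; A=3 S=5 X=3 M=4
Draw 6: a1=1.362, a2=1.065, a3=0.603, a4=7.365, a5=1.008, a0=11.403; τ=−ln(0.8296)/11.403=0.016 → t=0.230; u2·a0=0.0009·11.403=0.010 ≤ a1=1.362 → R1 fires; A=3 S=5 X=2 M=6
Draw 7: a1=0.908, a2=0.710, a3=0.402, a4=7.365, a5=0.672, a0=10.057; τ=−ln(0.3548)/10.057=0.103 → t=0.333; u2·a0=0.5766·10.057=5.799; a1+…+a3=2.020 < 5.799 ≤ a1+…+a4=9.385 → R4 fires; A=2 S=5 X=2 M=6
Draw 8: a1=0.908, a2=0.710, a3=0.268, a4=4.910, a5=0.672, a0=7.468; τ=−ln(0.2039)/7.468=0.213 → t=0.546; u2·a0=0.1692·7.468=1.264; a1=0.908 < 1.264 ≤ a1+a2=1.618 → R2 fires; A=3 S=6 X=1 M=6
Draw 9: a1=0.454, a2=0.426, a3=0.201, a4=8.838, a5=0.336, a0=10.255; τ=−ln(0.4371)/10.255=0.081 → t=0.627; u2·a0=0.3454·10.255=3.542; a1+…+a3=1.081 < 3.542 ≤ a1+…+a4=9.919 → R4 fires; A=2 S=6 X=1 M=6
Draw 10: a1=0.454, a2=0.426, a3=0.134, a4=5.892, a5=0.336, a0=7.242; τ=−ln(0.1166)/7.242=0.297 → t=0.924; u2·a0=0.9113·7.242=6.600; a1+…+a3=1.014 < 6.600 ≤ a1+…+a4=6.906 → R4 fires; A=1 S=6 X=1 M=6
Draw 11: a1=0.454, a2=0.426, a3=0.067, a4=2.946, a5=0.336, a0=4.229; τ=−ln(0.2952)/4.229=0.289 → t=1.212 > T=0.94: stop.
Read off A at T=0.94: 1

A at T = 1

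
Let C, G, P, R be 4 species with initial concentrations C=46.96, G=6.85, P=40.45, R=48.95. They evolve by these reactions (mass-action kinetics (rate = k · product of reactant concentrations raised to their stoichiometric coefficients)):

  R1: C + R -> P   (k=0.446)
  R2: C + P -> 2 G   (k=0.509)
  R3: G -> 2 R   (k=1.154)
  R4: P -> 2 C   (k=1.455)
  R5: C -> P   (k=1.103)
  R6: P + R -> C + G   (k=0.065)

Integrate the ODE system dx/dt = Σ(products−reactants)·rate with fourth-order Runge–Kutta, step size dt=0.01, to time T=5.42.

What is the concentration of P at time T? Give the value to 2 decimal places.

P at T = 7.91

RK4 with dt=0.01: 542 steps to T=5.42. Trajectory (selected grid times):
t=0.00: C=46.96 G=6.85 P=40.45 R=48.95
t=0.60: C=2.38 G=76.24 P=11.52 R=61.45
t=1.20: C=1.71 G=68.08 P=8.89 R=90.97
t=1.81: C=1.53 G=63.72 P=8.17 R=106.60
t=2.41: C=1.46 G=62.29 P=7.94 R=114.63
t=3.01: C=1.44 G=62.27 P=7.87 R=119.28
t=3.61: C=1.43 G=62.90 P=7.85 R=122.44
t=4.22: C=1.43 G=63.83 P=7.87 R=125.00
t=4.82: C=1.42 G=64.87 P=7.88 R=127.25
t=5.42: C=1.42 G=65.97 P=7.91 R=129.40
Read off P at T=5.42: 7.91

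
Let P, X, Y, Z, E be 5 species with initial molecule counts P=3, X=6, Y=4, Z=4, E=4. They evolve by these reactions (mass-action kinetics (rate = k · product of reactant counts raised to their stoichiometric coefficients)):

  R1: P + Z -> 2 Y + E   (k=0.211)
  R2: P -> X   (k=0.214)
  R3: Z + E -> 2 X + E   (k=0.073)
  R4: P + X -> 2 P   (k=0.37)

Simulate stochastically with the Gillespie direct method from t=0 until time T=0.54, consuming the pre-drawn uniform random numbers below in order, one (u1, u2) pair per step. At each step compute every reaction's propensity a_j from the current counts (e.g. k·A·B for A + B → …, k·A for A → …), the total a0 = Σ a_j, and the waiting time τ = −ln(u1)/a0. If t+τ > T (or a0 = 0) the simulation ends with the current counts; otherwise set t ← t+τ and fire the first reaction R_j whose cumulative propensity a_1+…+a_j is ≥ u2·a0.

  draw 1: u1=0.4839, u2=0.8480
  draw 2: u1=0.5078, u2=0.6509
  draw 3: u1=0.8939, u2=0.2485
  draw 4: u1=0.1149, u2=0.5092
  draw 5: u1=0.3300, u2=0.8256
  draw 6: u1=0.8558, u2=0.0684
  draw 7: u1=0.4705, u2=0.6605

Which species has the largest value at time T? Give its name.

t=0.000: P=3 X=6 Y=4 Z=4 E=4
Draw 1: a1=2.532, a2=0.642, a3=1.168, a4=6.660, a0=11.002; τ=−ln(0.4839)/11.002=0.066 → t=0.066; u2·a0=0.8480·11.002=9.330; a1+…+a3=4.342 < 9.330 ≤ a1+…+a4=11.002 → R4 fires; P=4 X=5 Y=4 Z=4 E=4
Draw 2: a1=3.376, a2=0.856, a3=1.168, a4=7.400, a0=12.800; τ=−ln(0.5078)/12.800=0.053 → t=0.119; u2·a0=0.6509·12.800=8.332; a1+…+a3=5.400 < 8.332 ≤ a1+…+a4=12.800 → R4 fires; P=5 X=4 Y=4 Z=4 E=4
Draw 3: a1=4.220, a2=1.070, a3=1.168, a4=7.400, a0=13.858; τ=−ln(0.8939)/13.858=0.008 → t=0.127; u2·a0=0.2485·13.858=3.444 ≤ a1=4.220 → R1 fires; P=4 X=4 Y=6 Z=3 E=5
Draw 4: a1=2.532, a2=0.856, a3=1.095, a4=5.920, a0=10.403; τ=−ln(0.1149)/10.403=0.208 → t=0.335; u2·a0=0.5092·10.403=5.297; a1+…+a3=4.483 < 5.297 ≤ a1+…+a4=10.403 → R4 fires; P=5 X=3 Y=6 Z=3 E=5
Draw 5: a1=3.165, a2=1.070, a3=1.095, a4=5.550, a0=10.880; τ=−ln(0.3300)/10.880=0.102 → t=0.437; u2·a0=0.8256·10.880=8.983; a1+…+a3=5.330 < 8.983 ≤ a1+…+a4=10.880 → R4 fires; P=6 X=2 Y=6 Z=3 E=5
Draw 6: a1=3.798, a2=1.284, a3=1.095, a4=4.440, a0=10.617; τ=−ln(0.8558)/10.617=0.015 → t=0.452; u2·a0=0.0684·10.617=0.726 ≤ a1=3.798 → R1 fires; P=5 X=2 Y=8 Z=2 E=6
Draw 7: a1=2.110, a2=1.070, a3=0.876, a4=3.700, a0=7.756; τ=−ln(0.4705)/7.756=0.097 → t=0.549 > T=0.54: stop.
At T=0.54: P=5 X=2 Y=8 Z=2 E=6; the largest is Y.

Dominant species at T: Y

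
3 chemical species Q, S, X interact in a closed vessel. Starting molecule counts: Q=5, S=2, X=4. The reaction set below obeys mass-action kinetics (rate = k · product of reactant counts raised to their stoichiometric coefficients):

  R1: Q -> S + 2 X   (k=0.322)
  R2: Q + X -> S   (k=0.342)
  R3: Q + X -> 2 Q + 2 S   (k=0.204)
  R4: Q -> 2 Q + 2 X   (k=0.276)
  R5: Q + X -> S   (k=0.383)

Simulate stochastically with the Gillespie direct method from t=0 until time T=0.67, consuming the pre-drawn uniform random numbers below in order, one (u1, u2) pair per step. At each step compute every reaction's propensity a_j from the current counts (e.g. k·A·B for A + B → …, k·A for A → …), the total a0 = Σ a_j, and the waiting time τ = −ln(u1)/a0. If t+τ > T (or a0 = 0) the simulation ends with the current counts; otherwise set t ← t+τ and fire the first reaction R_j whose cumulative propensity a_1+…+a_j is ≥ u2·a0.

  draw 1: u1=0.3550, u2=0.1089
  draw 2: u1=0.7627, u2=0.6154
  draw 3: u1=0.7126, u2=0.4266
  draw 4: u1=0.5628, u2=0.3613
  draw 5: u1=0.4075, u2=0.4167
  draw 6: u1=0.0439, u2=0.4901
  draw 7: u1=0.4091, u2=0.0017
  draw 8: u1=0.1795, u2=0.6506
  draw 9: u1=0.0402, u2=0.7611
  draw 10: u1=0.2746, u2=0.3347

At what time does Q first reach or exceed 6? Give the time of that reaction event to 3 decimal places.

t=0.000: Q=5 S=2 X=4
Draw 1: a1=1.610, a2=6.840, a3=4.080, a4=1.380, a5=7.660, a0=21.570; τ=−ln(0.3550)/21.570=0.048 → t=0.048; u2·a0=0.1089·21.570=2.349; a1=1.610 < 2.349 ≤ a1+a2=8.450 → R2 fires; Q=4 S=3 X=3
Draw 2: a1=1.288, a2=4.104, a3=2.448, a4=1.104, a5=4.596, a0=13.540; τ=−ln(0.7627)/13.540=0.020 → t=0.068; u2·a0=0.6154·13.540=8.333; a1+…+a3=7.840 < 8.333 ≤ a1+…+a4=8.944 → R4 fires; Q=5 S=3 X=5
Draw 3: a1=1.610, a2=8.550, a3=5.100, a4=1.380, a5=9.575, a0=26.215; τ=−ln(0.7126)/26.215=0.013 → t=0.081; u2·a0=0.4266·26.215=11.183; a1+a2=10.160 < 11.183 ≤ a1+…+a3=15.260 → R3 fires; Q=6 S=5 X=4
Draw 4: a1=1.932, a2=8.208, a3=4.896, a4=1.656, a5=9.192, a0=25.884; τ=−ln(0.5628)/25.884=0.022 → t=0.103; u2·a0=0.3613·25.884=9.352; a1=1.932 < 9.352 ≤ a1+a2=10.140 → R2 fires; Q=5 S=6 X=3
Draw 5: a1=1.610, a2=5.130, a3=3.060, a4=1.380, a5=5.745, a0=16.925; τ=−ln(0.4075)/16.925=0.053 → t=0.156; u2·a0=0.4167·16.925=7.053; a1+a2=6.740 < 7.053 ≤ a1+…+a3=9.800 → R3 fires; Q=6 S=8 X=2
Draw 6: a1=1.932, a2=4.104, a3=2.448, a4=1.656, a5=4.596, a0=14.736; τ=−ln(0.0439)/14.736=0.212 → t=0.368; u2·a0=0.4901·14.736=7.222; a1+a2=6.036 < 7.222 ≤ a1+…+a3=8.484 → R3 fires; Q=7 S=10 X=1
Draw 7: a1=2.254, a2=2.394, a3=1.428, a4=1.932, a5=2.681, a0=10.689; τ=−ln(0.4091)/10.689=0.084 → t=0.452; u2·a0=0.0017·10.689=0.018 ≤ a1=2.254 → R1 fires; Q=6 S=11 X=3
Draw 8: a1=1.932, a2=6.156, a3=3.672, a4=1.656, a5=6.894, a0=20.310; τ=−ln(0.1795)/20.310=0.085 → t=0.537; u2·a0=0.6506·20.310=13.214; a1+…+a3=11.760 < 13.214 ≤ a1+…+a4=13.416 → R4 fires; Q=7 S=11 X=5
Draw 9: a1=2.254, a2=11.970, a3=7.140, a4=1.932, a5=13.405, a0=36.701; τ=−ln(0.0402)/36.701=0.088 → t=0.624; u2·a0=0.7611·36.701=27.933; a1+…+a4=23.296 < 27.933 ≤ a1+…+a5=36.701 → R5 fires; Q=6 S=12 X=4
Draw 10: a1=1.932, a2=8.208, a3=4.896, a4=1.656, a5=9.192, a0=25.884; τ=−ln(0.2746)/25.884=0.050 → t=0.674 > T=0.67: stop.
Q first becomes ≥ 6 when it reaches 6 at the event at t=0.081.

Threshold first reached at t = 0.081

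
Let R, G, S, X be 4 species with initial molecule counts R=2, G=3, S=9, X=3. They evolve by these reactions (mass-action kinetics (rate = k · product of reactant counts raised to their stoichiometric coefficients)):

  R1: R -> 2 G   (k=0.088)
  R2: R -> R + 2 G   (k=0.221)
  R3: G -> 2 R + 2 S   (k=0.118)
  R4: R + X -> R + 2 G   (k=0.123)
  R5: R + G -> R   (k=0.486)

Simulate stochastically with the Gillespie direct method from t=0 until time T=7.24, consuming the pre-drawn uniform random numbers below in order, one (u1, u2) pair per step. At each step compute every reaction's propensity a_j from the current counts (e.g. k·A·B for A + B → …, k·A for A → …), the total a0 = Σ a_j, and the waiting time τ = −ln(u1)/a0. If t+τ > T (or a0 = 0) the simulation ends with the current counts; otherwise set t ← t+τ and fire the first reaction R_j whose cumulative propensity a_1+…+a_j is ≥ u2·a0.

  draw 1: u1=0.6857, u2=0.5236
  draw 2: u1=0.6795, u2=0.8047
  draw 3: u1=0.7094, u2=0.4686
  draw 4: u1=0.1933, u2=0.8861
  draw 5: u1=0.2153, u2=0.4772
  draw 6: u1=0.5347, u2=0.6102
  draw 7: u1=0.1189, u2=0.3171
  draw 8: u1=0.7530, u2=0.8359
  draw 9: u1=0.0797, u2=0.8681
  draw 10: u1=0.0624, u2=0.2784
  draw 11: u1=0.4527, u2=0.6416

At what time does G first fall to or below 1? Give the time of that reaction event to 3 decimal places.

Threshold first reached at t = 0.191

t=0.000: R=2 G=3 S=9 X=3
Draw 1: a1=0.176, a2=0.442, a3=0.354, a4=0.738, a5=2.916, a0=4.626; τ=−ln(0.6857)/4.626=0.082 → t=0.082; u2·a0=0.5236·4.626=2.422; a1+…+a4=1.710 < 2.422 ≤ a1+…+a5=4.626 → R5 fires; R=2 G=2 S=9 X=3
Draw 2: a1=0.176, a2=0.442, a3=0.236, a4=0.738, a5=1.944, a0=3.536; τ=−ln(0.6795)/3.536=0.109 → t=0.191; u2·a0=0.8047·3.536=2.845; a1+…+a4=1.592 < 2.845 ≤ a1+…+a5=3.536 → R5 fires; R=2 G=1 S=9 X=3
Draw 3: a1=0.176, a2=0.442, a3=0.118, a4=0.738, a5=0.972, a0=2.446; τ=−ln(0.7094)/2.446=0.140 → t=0.331; u2·a0=0.4686·2.446=1.146; a1+…+a3=0.736 < 1.146 ≤ a1+…+a4=1.474 → R4 fires; R=2 G=3 S=9 X=2
Draw 4: a1=0.176, a2=0.442, a3=0.354, a4=0.492, a5=2.916, a0=4.380; τ=−ln(0.1933)/4.380=0.375 → t=0.706; u2·a0=0.8861·4.380=3.881; a1+…+a4=1.464 < 3.881 ≤ a1+…+a5=4.380 → R5 fires; R=2 G=2 S=9 X=2
Draw 5: a1=0.176, a2=0.442, a3=0.236, a4=0.492, a5=1.944, a0=3.290; τ=−ln(0.2153)/3.290=0.467 → t=1.173; u2·a0=0.4772·3.290=1.570; a1+…+a4=1.346 < 1.570 ≤ a1+…+a5=3.290 → R5 fires; R=2 G=1 S=9 X=2
Draw 6: a1=0.176, a2=0.442, a3=0.118, a4=0.492, a5=0.972, a0=2.200; τ=−ln(0.5347)/2.200=0.285 → t=1.458; u2·a0=0.6102·2.200=1.342; a1+…+a4=1.228 < 1.342 ≤ a1+…+a5=2.200 → R5 fires; R=2 G=0 S=9 X=2
Draw 7: a1=0.176, a2=0.442, a3=0.000, a4=0.492, a5=0.000, a0=1.110; τ=−ln(0.1189)/1.110=1.918 → t=3.376; u2·a0=0.3171·1.110=0.352; a1=0.176 < 0.352 ≤ a1+a2=0.618 → R2 fires; R=2 G=2 S=9 X=2
Draw 8: a1=0.176, a2=0.442, a3=0.236, a4=0.492, a5=1.944, a0=3.290; τ=−ln(0.7530)/3.290=0.086 → t=3.462; u2·a0=0.8359·3.290=2.750; a1+…+a4=1.346 < 2.750 ≤ a1+…+a5=3.290 → R5 fires; R=2 G=1 S=9 X=2
Draw 9: a1=0.176, a2=0.442, a3=0.118, a4=0.492, a5=0.972, a0=2.200; τ=−ln(0.0797)/2.200=1.150 → t=4.612; u2·a0=0.8681·2.200=1.910; a1+…+a4=1.228 < 1.910 ≤ a1+…+a5=2.200 → R5 fires; R=2 G=0 S=9 X=2
Draw 10: a1=0.176, a2=0.442, a3=0.000, a4=0.492, a5=0.000, a0=1.110; τ=−ln(0.0624)/1.110=2.499 → t=7.111; u2·a0=0.2784·1.110=0.309; a1=0.176 < 0.309 ≤ a1+a2=0.618 → R2 fires; R=2 G=2 S=9 X=2
Draw 11: a1=0.176, a2=0.442, a3=0.236, a4=0.492, a5=1.944, a0=3.290; τ=−ln(0.4527)/3.290=0.241 → t=7.352 > T=7.24: stop.
G first becomes ≤ 1 when it reaches 1 at the event at t=0.191.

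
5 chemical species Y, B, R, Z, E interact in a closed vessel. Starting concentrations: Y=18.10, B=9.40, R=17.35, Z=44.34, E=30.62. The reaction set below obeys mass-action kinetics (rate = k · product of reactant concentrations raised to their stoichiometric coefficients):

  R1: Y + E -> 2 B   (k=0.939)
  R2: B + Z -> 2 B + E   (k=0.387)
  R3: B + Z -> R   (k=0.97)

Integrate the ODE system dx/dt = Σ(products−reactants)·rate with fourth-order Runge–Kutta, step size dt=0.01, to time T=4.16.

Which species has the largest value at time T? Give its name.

Dominant species at T: R

RK4 with dt=0.01: 416 steps to T=4.16. Trajectory (selected grid times):
t=0.00: Y=18.10 B=9.40 R=17.35 Z=44.34 E=30.62
t=0.46: Y=0.00 B=26.55 R=49.04 Z=0.00 E=25.17
t=0.92: Y=0.00 B=26.55 R=49.04 Z=0.00 E=25.17
t=1.39: Y=0.00 B=26.55 R=49.04 Z=0.00 E=25.17
t=1.85: Y=0.00 B=26.55 R=49.04 Z=0.00 E=25.17
t=2.31: Y=0.00 B=26.55 R=49.04 Z=0.00 E=25.17
t=2.77: Y=0.00 B=26.55 R=49.04 Z=0.00 E=25.17
t=3.24: Y=0.00 B=26.55 R=49.04 Z=0.00 E=25.17
t=3.70: Y=0.00 B=26.55 R=49.04 Z=0.00 E=25.17
t=4.16: Y=0.00 B=26.55 R=49.04 Z=0.00 E=25.17
At T=4.16: Y=0.00 B=26.55 R=49.04 Z=0.00 E=25.17; the largest is R.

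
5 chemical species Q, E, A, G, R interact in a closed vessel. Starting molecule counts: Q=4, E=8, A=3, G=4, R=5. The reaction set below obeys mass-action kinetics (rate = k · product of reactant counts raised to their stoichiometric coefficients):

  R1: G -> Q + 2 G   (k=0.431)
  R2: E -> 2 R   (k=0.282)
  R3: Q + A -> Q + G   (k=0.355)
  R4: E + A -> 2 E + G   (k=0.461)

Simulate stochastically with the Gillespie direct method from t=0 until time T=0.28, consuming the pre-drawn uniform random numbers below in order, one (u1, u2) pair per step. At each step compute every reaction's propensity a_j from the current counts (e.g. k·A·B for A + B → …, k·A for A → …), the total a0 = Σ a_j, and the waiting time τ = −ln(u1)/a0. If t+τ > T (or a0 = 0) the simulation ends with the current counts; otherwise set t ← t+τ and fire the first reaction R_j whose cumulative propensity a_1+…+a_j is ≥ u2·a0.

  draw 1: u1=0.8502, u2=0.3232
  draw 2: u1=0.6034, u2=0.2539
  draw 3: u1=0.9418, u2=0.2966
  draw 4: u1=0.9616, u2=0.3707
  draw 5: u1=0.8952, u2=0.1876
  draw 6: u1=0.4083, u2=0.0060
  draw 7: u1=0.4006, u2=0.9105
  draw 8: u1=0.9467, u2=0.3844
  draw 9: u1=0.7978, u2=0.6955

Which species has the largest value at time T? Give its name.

t=0.000: Q=4 E=8 A=3 G=4 R=5
Draw 1: a1=1.724, a2=2.256, a3=4.260, a4=11.064, a0=19.304; τ=−ln(0.8502)/19.304=0.008 → t=0.008; u2·a0=0.3232·19.304=6.239; a1+a2=3.980 < 6.239 ≤ a1+…+a3=8.240 → R3 fires; Q=4 E=8 A=2 G=5 R=5
Draw 2: a1=2.155, a2=2.256, a3=2.840, a4=7.376, a0=14.627; τ=−ln(0.6034)/14.627=0.035 → t=0.043; u2·a0=0.2539·14.627=3.714; a1=2.155 < 3.714 ≤ a1+a2=4.411 → R2 fires; Q=4 E=7 A=2 G=5 R=7
Draw 3: a1=2.155, a2=1.974, a3=2.840, a4=6.454, a0=13.423; τ=−ln(0.9418)/13.423=0.004 → t=0.047; u2·a0=0.2966·13.423=3.981; a1=2.155 < 3.981 ≤ a1+a2=4.129 → R2 fires; Q=4 E=6 A=2 G=5 R=9
Draw 4: a1=2.155, a2=1.692, a3=2.840, a4=5.532, a0=12.219; τ=−ln(0.9616)/12.219=0.003 → t=0.051; u2·a0=0.3707·12.219=4.530; a1+a2=3.847 < 4.530 ≤ a1+…+a3=6.687 → R3 fires; Q=4 E=6 A=1 G=6 R=9
Draw 5: a1=2.586, a2=1.692, a3=1.420, a4=2.766, a0=8.464; τ=−ln(0.8952)/8.464=0.013 → t=0.064; u2·a0=0.1876·8.464=1.588 ≤ a1=2.586 → R1 fires; Q=5 E=6 A=1 G=7 R=9
Draw 6: a1=3.017, a2=1.692, a3=1.775, a4=2.766, a0=9.250; τ=−ln(0.4083)/9.250=0.097 → t=0.161; u2·a0=0.0060·9.250=0.056 ≤ a1=3.017 → R1 fires; Q=6 E=6 A=1 G=8 R=9
Draw 7: a1=3.448, a2=1.692, a3=2.130, a4=2.766, a0=10.036; τ=−ln(0.4006)/10.036=0.091 → t=0.252; u2·a0=0.9105·10.036=9.138; a1+…+a3=7.270 < 9.138 ≤ a1+…+a4=10.036 → R4 fires; Q=6 E=7 A=0 G=9 R=9
Draw 8: a1=3.879, a2=1.974, a3=0.000, a4=0.000, a0=5.853; τ=−ln(0.9467)/5.853=0.009 → t=0.261; u2·a0=0.3844·5.853=2.250 ≤ a1=3.879 → R1 fires; Q=7 E=7 A=0 G=10 R=9
Draw 9: a1=4.310, a2=1.974, a3=0.000, a4=0.000, a0=6.284; τ=−ln(0.7978)/6.284=0.036 → t=0.297 > T=0.28: stop.
At T=0.28: Q=7 E=7 A=0 G=10 R=9; the largest is G.

Dominant species at T: G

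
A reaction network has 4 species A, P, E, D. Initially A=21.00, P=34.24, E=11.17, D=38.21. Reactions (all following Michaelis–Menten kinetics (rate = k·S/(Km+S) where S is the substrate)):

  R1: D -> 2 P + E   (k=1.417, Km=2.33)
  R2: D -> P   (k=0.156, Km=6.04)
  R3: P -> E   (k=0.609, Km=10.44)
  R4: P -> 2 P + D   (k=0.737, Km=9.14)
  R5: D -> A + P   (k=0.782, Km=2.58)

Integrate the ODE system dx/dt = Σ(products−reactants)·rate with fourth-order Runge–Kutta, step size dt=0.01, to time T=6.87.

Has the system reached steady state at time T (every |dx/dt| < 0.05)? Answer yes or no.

RK4 with dt=0.01: 687 steps to T=6.87. Trajectory (selected grid times):
t=0.00: A=21.00 P=34.24 E=11.17 D=38.21
t=0.76: A=21.56 P=37.01 E=12.54 D=36.98
t=1.53: A=22.12 P=39.82 E=13.94 D=35.75
t=2.29: A=22.67 P=42.58 E=15.32 D=34.54
t=3.05: A=23.22 P=45.34 E=16.70 D=33.35
t=3.82: A=23.78 P=48.13 E=18.10 D=32.14
t=4.58: A=24.33 P=50.88 E=19.48 D=30.97
t=5.34: A=24.88 P=53.61 E=20.87 D=29.79
t=6.11: A=25.43 P=56.38 E=22.27 D=28.62
t=6.87: A=25.98 P=59.10 E=23.66 D=27.47
Rates at T: R1=1.3062, R2=0.1279, R3=0.5176, R4=0.6383, R5=0.7149
dx/dt at T (Σ net stoichiometry × rate): A=+0.7149, P=+3.5758, E=+1.8238, D=-1.5106
Largest |dx/dt| is |+3.5758| (P) ≥ 0.05 → not steady.

Steady state at T: no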